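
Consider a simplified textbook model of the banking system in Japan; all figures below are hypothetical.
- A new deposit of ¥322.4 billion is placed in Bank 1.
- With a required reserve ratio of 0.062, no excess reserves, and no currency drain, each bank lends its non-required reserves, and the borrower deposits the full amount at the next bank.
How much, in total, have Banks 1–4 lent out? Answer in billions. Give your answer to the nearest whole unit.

¥1102 billion

Bank i lends (1 − rr)^i of the original deposit: Bank 1 lends 322.4·0.9380 = 302.4112, Bank 2 lends 322.4·0.9380² ≈ 283.6617, and so on.
Summing a geometric series: total = 322.4·[0.9380·(1 − 0.9380^4) / (1 − 0.9380)] ≈ 1101.7256 billion.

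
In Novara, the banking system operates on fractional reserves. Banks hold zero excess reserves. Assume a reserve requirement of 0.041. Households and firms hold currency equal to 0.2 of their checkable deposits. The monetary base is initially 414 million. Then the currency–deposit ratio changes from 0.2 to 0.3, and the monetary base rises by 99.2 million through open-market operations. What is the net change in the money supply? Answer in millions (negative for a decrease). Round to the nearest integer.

Before: m₁ = (1 + 0.2) / (0.041 + 0.2) ≈ 4.9793, MB₁ = 414, so M₁ = 4.9793 × 414 = 2061.4302 million.
After: m₂ = (1 + 0.3) / (0.041 + 0.3) ≈ 3.8123, MB₂ = 414 + 99.2 = 513.2, so M₂ = 3.8123 × 513.2 ≈ 1956.4724 million.
ΔM = M₂ − M₁ = 1956.4724 − 2061.4302 = -104.9578 million.

-105 million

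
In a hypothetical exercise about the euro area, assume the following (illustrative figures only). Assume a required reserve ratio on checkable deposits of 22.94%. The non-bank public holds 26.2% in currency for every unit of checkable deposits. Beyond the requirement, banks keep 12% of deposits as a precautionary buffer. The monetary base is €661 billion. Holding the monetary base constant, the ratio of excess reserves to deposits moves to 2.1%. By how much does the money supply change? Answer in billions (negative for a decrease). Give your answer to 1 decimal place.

Initially m₁ = (1 + 0.262) / (0.2294 + 0.12 + 0.262) ≈ 2.06412, so M₁ = 2.06412 × 661 ≈ 1364.3833 billion.
After the change m₂ = (1 + 0.262) / (0.2294 + 0.021 + 0.262) ≈ 2.46292, so M₂ = 2.46292 × 661 ≈ 1627.9901 billion.
ΔM = M₂ − M₁ = 1627.9901 − 1364.3833 = 263.6068 billion.

€263.6 billion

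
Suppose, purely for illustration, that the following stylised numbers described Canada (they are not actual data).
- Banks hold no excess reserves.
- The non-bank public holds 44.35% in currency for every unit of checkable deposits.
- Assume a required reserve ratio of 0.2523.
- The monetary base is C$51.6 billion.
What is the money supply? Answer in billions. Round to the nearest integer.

C$107 billion

The money multiplier is m = (1 + c) / (rr + c) = (1 + 0.4435) / (0.2523 + 0.4435) ≈ 2.0746.
So M = m × MB = 2.0746 × 51.6 ≈ 107.0494 billion.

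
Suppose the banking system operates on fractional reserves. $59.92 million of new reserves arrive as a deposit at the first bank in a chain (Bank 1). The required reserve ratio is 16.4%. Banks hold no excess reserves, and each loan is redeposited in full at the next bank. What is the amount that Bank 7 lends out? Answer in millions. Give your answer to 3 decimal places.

Each bank lends a fraction (1 − rr) = 0.8360 of the deposit it receives, so Bank 7 receives 59.92·0.8360^6 and lends 59.92·0.8360^7 ≈ 17.1008 million.

$17.101 million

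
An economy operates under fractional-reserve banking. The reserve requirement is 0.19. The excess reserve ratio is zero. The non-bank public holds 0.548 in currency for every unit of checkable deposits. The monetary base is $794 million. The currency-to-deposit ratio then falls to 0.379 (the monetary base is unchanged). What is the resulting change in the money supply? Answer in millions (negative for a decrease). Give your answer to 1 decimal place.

Initially m₁ = (1 + 0.548) / (0.19 + 0.548) ≈ 2.09756, so M₁ = 2.09756 × 794 ≈ 1665.4626 million.
After the change m₂ = (1 + 0.379) / (0.19 + 0.379) ≈ 2.42355, so M₂ = 2.42355 × 794 = 1924.2987 million.
ΔM = M₂ − M₁ = 1924.2987 − 1665.4626 = 258.8361 million.

$258.8 million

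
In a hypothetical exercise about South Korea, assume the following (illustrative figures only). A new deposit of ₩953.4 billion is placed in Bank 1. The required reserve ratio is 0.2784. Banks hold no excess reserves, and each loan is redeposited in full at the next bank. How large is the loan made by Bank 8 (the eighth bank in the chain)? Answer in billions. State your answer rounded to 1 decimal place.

Each bank lends a fraction (1 − rr) = 0.7216 of the deposit it receives, so Bank 8 receives 953.4·0.7216^7 and lends 953.4·0.7216^8 ≈ 70.0886 billion.

₩70.1 billion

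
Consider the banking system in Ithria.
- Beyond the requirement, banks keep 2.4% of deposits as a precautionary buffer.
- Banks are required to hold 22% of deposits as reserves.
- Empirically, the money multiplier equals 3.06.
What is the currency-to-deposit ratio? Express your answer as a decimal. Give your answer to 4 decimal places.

Using m = 3.06. From m = (1 + c)/(c + rr + e), rearranging gives 1 + c = m·(c + rr + e), so c·(1 − m) = m·(rr + e) − 1.
Hence c = [m·(rr + e) − 1]/(1 − m) = [3.06 × (0.22 + 0.024) − 1] / (1 − 3.06) ≈ 0.122990.

0.1230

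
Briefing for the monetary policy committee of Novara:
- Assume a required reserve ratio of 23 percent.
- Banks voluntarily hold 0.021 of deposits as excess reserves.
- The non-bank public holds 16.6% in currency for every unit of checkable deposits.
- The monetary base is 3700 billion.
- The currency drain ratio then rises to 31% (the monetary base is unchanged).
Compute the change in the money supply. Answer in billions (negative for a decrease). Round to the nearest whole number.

Initially m₁ = (1 + 0.166) / (0.23 + 0.021 + 0.166) ≈ 2.79616, so M₁ = 2.79616 × 3700 = 10345.792 billion.
After the change m₂ = (1 + 0.31) / (0.23 + 0.021 + 0.31) ≈ 2.33512, so M₂ = 2.33512 × 3700 = 8639.944 billion.
ΔM = M₂ − M₁ = 8639.944 − 10345.792 = -1705.848 billion.

-1706 billion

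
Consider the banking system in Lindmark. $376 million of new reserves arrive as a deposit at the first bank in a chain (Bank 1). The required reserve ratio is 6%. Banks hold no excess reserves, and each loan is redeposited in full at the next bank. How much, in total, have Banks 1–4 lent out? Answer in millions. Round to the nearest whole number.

$1292 million

Bank i lends (1 − rr)^i of the original deposit: Bank 1 lends 376·0.9400 = 353.4400, Bank 2 lends 376·0.9400² = 332.2336, and so on.
Summing a geometric series: total = 376·[0.9400·(1 − 0.9400^4) / (1 − 0.9400)] ≈ 1291.5348 million.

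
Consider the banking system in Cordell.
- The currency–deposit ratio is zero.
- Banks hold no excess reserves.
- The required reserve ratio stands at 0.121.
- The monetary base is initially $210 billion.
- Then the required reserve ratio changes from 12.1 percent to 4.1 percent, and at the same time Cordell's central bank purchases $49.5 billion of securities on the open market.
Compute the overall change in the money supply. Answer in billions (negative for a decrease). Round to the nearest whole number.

$4594 billion

Before: m₁ = 1 / (0.121) ≈ 8.2645, MB₁ = 210, so M₁ = 8.2645 × 210 = 1735.545 billion.
After: m₂ = 1 / (0.041) ≈ 24.3902, MB₂ = 210 + 49.5 = 259.5, so M₂ = 24.3902 × 259.5 = 6329.2569 billion.
ΔM = M₂ − M₁ = 6329.2569 − 1735.545 = 4593.7119 billion.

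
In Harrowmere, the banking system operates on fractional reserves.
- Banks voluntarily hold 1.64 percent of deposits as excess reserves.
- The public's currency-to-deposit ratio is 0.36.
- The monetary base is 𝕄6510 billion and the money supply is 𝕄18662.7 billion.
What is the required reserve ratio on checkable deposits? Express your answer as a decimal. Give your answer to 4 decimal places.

Using m = M/MB = 18662.7/6510 ≈ 2.866774. Since m = (1 + c)/(c + rr + e), the denominator satisfies c + rr + e = (1 + c)/m = (1 + 0.36) / 2.866774 ≈ 0.474401.
With c = 0.36 and e = 0.0164, the required reserve ratio on checkable deposits is 0.474401 − 0.36 − 0.0164 = 0.098001.

0.0980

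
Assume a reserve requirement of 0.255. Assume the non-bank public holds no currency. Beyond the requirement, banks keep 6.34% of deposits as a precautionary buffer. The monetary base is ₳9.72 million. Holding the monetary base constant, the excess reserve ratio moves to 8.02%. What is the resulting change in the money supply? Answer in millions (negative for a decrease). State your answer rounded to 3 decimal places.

Initially m₁ = 1 / (0.255 + 0.0634) ≈ 3.14070, so M₁ = 3.14070 × 9.72 ≈ 30.5276 million.
After the change m₂ = 1 / (0.255 + 0.0802) ≈ 2.98329, so M₂ = 2.98329 × 9.72 ≈ 28.9976 million.
ΔM = M₂ − M₁ = 28.9976 − 30.5276 = -1.53 million.

-1.530 million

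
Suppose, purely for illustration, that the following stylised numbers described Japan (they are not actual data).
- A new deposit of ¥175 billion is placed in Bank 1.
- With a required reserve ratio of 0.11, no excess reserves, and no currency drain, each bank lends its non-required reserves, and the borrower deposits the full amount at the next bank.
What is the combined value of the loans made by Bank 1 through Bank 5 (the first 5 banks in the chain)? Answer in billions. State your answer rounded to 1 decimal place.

¥625.3 billion

Bank i lends (1 − rr)^i of the original deposit: Bank 1 lends 175·0.8900 = 155.7500, Bank 2 lends 175·0.8900² = 138.6175, and so on.
Summing a geometric series: total = 175·[0.8900·(1 − 0.8900^5) / (1 − 0.8900)] ≈ 625.2570 billion.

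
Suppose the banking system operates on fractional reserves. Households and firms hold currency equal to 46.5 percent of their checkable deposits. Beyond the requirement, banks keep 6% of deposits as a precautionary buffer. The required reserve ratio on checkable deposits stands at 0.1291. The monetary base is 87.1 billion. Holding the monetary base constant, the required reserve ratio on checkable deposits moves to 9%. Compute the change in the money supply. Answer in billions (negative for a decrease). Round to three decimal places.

Initially m₁ = (1 + 0.465) / (0.1291 + 0.06 + 0.465) ≈ 2.239719, so M₁ = 2.239719 × 87.1 ≈ 195.0795 billion.
After the change m₂ = (1 + 0.465) / (0.09 + 0.06 + 0.465) ≈ 2.382114, so M₂ = 2.382114 × 87.1 ≈ 207.4821 billion.
ΔM = M₂ − M₁ = 207.4821 − 195.0795 = 12.4026 billion.

12.403 billion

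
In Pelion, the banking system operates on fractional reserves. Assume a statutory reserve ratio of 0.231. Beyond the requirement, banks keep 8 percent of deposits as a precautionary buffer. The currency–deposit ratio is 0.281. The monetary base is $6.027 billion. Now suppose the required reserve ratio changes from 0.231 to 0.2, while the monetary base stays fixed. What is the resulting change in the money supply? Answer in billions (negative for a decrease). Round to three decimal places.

Initially m₁ = (1 + 0.281) / (0.231 + 0.08 + 0.281) ≈ 2.16385, so M₁ = 2.16385 × 6.027 ≈ 13.0415 billion.
After the change m₂ = (1 + 0.281) / (0.2 + 0.08 + 0.281) ≈ 2.28342, so M₂ = 2.28342 × 6.027 ≈ 13.7622 billion.
ΔM = M₂ − M₁ = 13.7622 − 13.0415 = 0.7207 billion.

$0.721 billion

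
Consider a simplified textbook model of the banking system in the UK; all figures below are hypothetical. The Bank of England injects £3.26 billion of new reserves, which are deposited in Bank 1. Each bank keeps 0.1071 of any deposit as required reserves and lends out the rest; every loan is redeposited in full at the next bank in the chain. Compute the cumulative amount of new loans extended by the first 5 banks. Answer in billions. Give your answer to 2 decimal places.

£11.75 billion

Bank i lends (1 − rr)^i of the original deposit: Bank 1 lends 3.26·0.8929 ≈ 2.9109, Bank 2 lends 3.26·0.8929² ≈ 2.5991, and so on.
Summing a geometric series: total = 3.26·[0.8929·(1 − 0.8929^5) / (1 − 0.8929)] ≈ 11.7531 billion.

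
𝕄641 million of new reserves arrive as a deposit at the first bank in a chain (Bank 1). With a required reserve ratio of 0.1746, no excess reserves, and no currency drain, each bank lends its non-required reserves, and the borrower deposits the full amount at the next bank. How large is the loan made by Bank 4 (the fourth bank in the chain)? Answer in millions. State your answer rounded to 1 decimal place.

Each bank lends a fraction (1 − rr) = 0.8254 of the deposit it receives, so Bank 4 receives 641·0.8254^3 and lends 641·0.8254^4 ≈ 297.5198 million.

𝕄297.5 million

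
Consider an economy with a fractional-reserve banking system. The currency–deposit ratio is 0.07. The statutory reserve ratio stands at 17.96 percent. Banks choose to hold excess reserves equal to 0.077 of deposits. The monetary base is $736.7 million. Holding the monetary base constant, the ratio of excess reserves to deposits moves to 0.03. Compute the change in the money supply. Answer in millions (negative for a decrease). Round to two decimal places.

$405.71 million

Initially m₁ = (1 + 0.07) / (0.1796 + 0.077 + 0.07) ≈ 3.276179, so M₁ = 3.276179 × 736.7 ≈ 2413.5611 million.
After the change m₂ = (1 + 0.07) / (0.1796 + 0.03 + 0.07) ≈ 3.826896, so M₂ = 3.826896 × 736.7 ≈ 2819.2743 million.
ΔM = M₂ − M₁ = 2819.2743 − 2413.5611 = 405.7132 million.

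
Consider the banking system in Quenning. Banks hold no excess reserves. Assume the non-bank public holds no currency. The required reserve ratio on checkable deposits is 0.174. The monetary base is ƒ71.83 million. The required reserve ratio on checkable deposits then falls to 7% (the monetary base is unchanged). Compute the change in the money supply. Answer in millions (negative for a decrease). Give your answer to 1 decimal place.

ƒ613.3 million

Initially m₁ = 1 / (0.174) ≈ 5.7471, so M₁ = 5.7471 × 71.83 ≈ 412.8142 million.
After the change m₂ = 1 / (0.07) ≈ 14.2857, so M₂ = 14.2857 × 71.83 ≈ 1026.1418 million.
ΔM = M₂ − M₁ = 1026.1418 − 412.8142 = 613.3276 million.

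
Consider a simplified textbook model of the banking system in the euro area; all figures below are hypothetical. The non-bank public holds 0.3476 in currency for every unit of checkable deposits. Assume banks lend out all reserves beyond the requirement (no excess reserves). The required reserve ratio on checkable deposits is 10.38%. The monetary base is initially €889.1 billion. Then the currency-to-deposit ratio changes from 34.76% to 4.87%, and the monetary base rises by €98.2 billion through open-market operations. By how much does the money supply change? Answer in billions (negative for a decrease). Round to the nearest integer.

€4135 billion

Before: m₁ = (1 + 0.3476) / (0.1038 + 0.3476) ≈ 2.9854, MB₁ = 889.1, so M₁ = 2.9854 × 889.1 ≈ 2654.3191 billion.
After: m₂ = (1 + 0.0487) / (0.1038 + 0.0487) ≈ 6.8767, MB₂ = 889.1 + 98.2 = 987.3, so M₂ = 6.8767 × 987.3 ≈ 6789.3659 billion.
ΔM = M₂ − M₁ = 6789.3659 − 2654.3191 = 4135.0468 billion.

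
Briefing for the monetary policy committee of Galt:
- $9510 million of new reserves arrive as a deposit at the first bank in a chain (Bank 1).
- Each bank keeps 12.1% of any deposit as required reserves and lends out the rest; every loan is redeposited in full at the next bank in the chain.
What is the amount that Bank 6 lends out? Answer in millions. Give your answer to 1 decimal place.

Each bank lends a fraction (1 − rr) = 0.8790 of the deposit it receives, so Bank 6 receives 9510·0.8790^5 and lends 9510·0.8790^6 ≈ 4386.4559 million.

$4386.5 million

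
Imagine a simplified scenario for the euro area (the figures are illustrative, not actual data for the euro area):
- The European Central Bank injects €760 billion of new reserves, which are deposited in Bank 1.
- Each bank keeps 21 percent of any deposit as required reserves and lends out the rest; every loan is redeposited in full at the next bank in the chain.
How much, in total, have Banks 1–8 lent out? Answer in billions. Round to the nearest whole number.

€2425 billion

Bank i lends (1 − rr)^i of the original deposit: Bank 1 lends 760·0.7900 = 600.4000, Bank 2 lends 760·0.7900² = 474.3160, and so on.
Summing a geometric series: total = 760·[0.7900·(1 − 0.7900^8) / (1 − 0.7900)] ≈ 2425.2990 billion.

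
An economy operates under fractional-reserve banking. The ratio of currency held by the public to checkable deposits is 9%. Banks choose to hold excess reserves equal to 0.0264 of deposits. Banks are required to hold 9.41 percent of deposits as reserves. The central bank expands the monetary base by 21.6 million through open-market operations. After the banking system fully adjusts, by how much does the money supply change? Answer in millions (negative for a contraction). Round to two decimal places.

111.85 million

The money multiplier is m = (1 + c) / (rr + e + c) = (1 + 0.09) / (0.0941 + 0.0264 + 0.09) ≈ 5.17815.
The purchase adds 21.6 million of base, so ΔM = m × ΔMB = 5.17815 × (+21.6) ≈ 111.848 million.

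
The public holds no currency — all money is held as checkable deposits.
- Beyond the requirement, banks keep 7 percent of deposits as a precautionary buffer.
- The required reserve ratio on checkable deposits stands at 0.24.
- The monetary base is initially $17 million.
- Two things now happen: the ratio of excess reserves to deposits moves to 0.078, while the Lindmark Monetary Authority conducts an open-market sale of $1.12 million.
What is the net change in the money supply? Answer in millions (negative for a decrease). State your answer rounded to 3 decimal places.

Before: m₁ = 1 / (0.24 + 0.07) ≈ 3.225806, MB₁ = 17, so M₁ = 3.225806 × 17 ≈ 54.8387 million.
After: m₂ = 1 / (0.24 + 0.078) ≈ 3.144654, MB₂ = 17 − 1.12 = 15.88, so M₂ = 3.144654 × 15.88 ≈ 49.9371 million.
ΔM = M₂ − M₁ = 49.9371 − 54.8387 = -4.9016 million.

-4.902 million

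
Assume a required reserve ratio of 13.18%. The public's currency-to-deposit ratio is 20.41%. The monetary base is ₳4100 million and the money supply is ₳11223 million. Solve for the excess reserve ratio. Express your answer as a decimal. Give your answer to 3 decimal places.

Using m = M/MB = 11223/4100 ≈ 2.737317. Since m = (1 + c)/(c + rr + e), the denominator satisfies c + rr + e = (1 + c)/m = (1 + 0.2041) / 2.737317 ≈ 0.439883.
With c = 0.2041 and rr = 0.1318, the excess reserve ratio is 0.439883 − 0.2041 − 0.1318 = 0.103983.

0.104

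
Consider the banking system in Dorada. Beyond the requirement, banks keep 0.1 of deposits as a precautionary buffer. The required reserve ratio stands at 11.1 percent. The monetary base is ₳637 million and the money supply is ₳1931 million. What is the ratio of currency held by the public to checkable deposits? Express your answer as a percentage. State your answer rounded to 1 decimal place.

17.7%

Using m = M/MB = 1931/637 ≈ 3.031397. From m = (1 + c)/(c + rr + e), rearranging gives 1 + c = m·(c + rr + e), so c·(1 − m) = m·(rr + e) − 1.
Hence c = [m·(rr + e) − 1]/(1 − m) = [3.031397 × (0.111 + 0.1) − 1] / (1 − 3.031397) ≈ 0.177403.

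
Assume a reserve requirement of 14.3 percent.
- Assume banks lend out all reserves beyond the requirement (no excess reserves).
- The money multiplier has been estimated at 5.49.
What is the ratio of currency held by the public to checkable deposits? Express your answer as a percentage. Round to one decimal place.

Using m = 5.49. From m = (1 + c)/(c + rr + e), rearranging gives 1 + c = m·(c + rr + e), so c·(1 − m) = m·(rr + e) − 1.
Hence c = [m·(rr + e) − 1]/(1 − m) = [5.49 × (0.143 + 0) − 1] / (1 − 5.49) ≈ 0.047869.

4.8%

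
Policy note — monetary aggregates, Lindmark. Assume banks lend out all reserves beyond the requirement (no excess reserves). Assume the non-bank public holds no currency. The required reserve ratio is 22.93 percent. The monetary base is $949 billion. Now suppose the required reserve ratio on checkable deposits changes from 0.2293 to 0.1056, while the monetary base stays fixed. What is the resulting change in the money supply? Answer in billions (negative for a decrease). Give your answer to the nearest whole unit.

Initially m₁ = 1 / (0.2293) ≈ 4.3611, so M₁ = 4.3611 × 949 = 4138.6839 billion.
After the change m₂ = 1 / (0.1056) ≈ 9.4697, so M₂ = 9.4697 × 949 = 8986.7453 billion.
ΔM = M₂ − M₁ = 8986.7453 − 4138.6839 = 4848.0614 billion.

$4848 billion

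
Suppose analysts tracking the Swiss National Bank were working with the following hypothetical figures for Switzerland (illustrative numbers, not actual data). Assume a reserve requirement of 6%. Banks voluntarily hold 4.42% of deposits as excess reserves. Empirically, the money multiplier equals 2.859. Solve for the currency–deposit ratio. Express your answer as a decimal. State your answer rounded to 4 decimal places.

0.3777

Using m = 2.859. From m = (1 + c)/(c + rr + e), rearranging gives 1 + c = m·(c + rr + e), so c·(1 − m) = m·(rr + e) − 1.
Hence c = [m·(rr + e) − 1]/(1 − m) = [2.859 × (0.06 + 0.0442) − 1] / (1 − 2.859) ≈ 0.377672.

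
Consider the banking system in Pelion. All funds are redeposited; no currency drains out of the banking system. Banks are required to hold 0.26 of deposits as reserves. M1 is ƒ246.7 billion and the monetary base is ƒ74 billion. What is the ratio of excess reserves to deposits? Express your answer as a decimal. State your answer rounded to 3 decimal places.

Using m = M/MB = 246.7/74 ≈ 3.333784. Since m = (1 + c)/(c + rr + e), the denominator satisfies c + rr + e = (1 + c)/m = (1 + 0) / 3.333784 ≈ 0.299959.
With c = 0 and rr = 0.26, the ratio of excess reserves to deposits is 0.299959 − 0 − 0.26 = 0.039959.

0.040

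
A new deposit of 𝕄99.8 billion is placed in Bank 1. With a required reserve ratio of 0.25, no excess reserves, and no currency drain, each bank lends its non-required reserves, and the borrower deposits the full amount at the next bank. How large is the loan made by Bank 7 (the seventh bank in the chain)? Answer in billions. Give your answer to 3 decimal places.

Each bank lends a fraction (1 − rr) = 0.7500 of the deposit it receives, so Bank 7 receives 99.8·0.7500^6 and lends 99.8·0.7500^7 ≈ 13.3217 billion.

𝕄13.322 billion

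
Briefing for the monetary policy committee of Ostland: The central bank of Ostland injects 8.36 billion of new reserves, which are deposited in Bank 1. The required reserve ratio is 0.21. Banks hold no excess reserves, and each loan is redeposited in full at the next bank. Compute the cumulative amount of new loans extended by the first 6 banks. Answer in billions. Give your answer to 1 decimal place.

23.8 billion

Bank i lends (1 − rr)^i of the original deposit: Bank 1 lends 8.36·0.7900 = 6.6044, Bank 2 lends 8.36·0.7900² ≈ 5.2175, and so on.
Summing a geometric series: total = 8.36·[0.7900·(1 − 0.7900^6) / (1 − 0.7900)] ≈ 23.8045 billion.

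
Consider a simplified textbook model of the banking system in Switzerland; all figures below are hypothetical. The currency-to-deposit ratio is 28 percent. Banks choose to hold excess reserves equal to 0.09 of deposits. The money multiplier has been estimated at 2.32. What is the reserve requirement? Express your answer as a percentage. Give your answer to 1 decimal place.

18.2%

Using m = 2.32. Since m = (1 + c)/(c + rr + e), the denominator satisfies c + rr + e = (1 + c)/m = (1 + 0.28) / 2.32 ≈ 0.551724.
With c = 0.28 and e = 0.09, the reserve requirement is 0.551724 − 0.28 − 0.09 = 0.181724.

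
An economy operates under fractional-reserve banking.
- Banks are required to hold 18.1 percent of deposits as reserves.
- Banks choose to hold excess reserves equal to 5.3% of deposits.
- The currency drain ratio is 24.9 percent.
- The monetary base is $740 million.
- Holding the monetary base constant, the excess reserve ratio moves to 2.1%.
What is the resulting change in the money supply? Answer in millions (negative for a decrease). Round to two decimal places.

$135.78 million

Initially m₁ = (1 + 0.249) / (0.181 + 0.053 + 0.249) ≈ 2.585921, so M₁ = 2.585921 × 740 ≈ 1913.5815 million.
After the change m₂ = (1 + 0.249) / (0.181 + 0.021 + 0.249) ≈ 2.769401, so M₂ = 2.769401 × 740 ≈ 2049.3567 million.
ΔM = M₂ − M₁ = 2049.3567 − 1913.5815 = 135.7752 million.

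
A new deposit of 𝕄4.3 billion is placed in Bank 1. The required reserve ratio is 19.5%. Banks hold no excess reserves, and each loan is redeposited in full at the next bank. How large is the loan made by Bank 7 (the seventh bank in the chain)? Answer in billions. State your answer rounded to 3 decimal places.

𝕄0.942 billion

Each bank lends a fraction (1 − rr) = 0.8050 of the deposit it receives, so Bank 7 receives 4.3·0.8050^6 and lends 4.3·0.8050^7 ≈ 0.9420 billion.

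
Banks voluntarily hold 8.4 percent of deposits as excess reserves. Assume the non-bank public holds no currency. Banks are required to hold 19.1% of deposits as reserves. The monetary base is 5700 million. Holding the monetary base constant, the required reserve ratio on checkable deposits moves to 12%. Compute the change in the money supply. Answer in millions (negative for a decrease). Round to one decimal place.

7213.9 million

Initially m₁ = 1 / (0.191 + 0.084) ≈ 3.636364, so M₁ = 3.636364 × 5700 = 20727.2748 million.
After the change m₂ = 1 / (0.12 + 0.084) ≈ 4.901961, so M₂ = 4.901961 × 5700 = 27941.1777 million.
ΔM = M₂ − M₁ = 27941.1777 − 20727.2748 = 7213.9029 million.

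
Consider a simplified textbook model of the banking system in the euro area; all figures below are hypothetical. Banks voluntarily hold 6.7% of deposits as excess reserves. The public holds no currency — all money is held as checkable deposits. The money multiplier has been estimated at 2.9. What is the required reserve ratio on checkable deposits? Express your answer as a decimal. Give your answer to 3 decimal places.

0.278

Using m = 2.9. Since m = (1 + c)/(c + rr + e), the denominator satisfies c + rr + e = (1 + c)/m = (1 + 0) / 2.9 ≈ 0.344828.
With c = 0 and e = 0.067, the required reserve ratio on checkable deposits is 0.344828 − 0 − 0.067 = 0.277828.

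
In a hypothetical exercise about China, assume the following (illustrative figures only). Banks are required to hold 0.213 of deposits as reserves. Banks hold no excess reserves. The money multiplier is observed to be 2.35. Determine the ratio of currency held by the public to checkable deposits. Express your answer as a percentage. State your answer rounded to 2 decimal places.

37.00%

Using m = 2.35. From m = (1 + c)/(c + rr + e), rearranging gives 1 + c = m·(c + rr + e), so c·(1 − m) = m·(rr + e) − 1.
Hence c = [m·(rr + e) − 1]/(1 − m) = [2.35 × (0.213 + 0) − 1] / (1 − 2.35) ≈ 0.369963.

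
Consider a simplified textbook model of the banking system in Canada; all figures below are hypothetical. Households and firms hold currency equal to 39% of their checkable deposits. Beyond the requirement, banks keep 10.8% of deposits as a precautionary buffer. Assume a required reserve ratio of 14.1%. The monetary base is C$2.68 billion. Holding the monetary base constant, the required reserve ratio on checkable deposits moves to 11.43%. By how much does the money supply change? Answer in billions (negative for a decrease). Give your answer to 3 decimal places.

Initially m₁ = (1 + 0.39) / (0.141 + 0.108 + 0.39) ≈ 2.17527, so M₁ = 2.17527 × 2.68 ≈ 5.8297 billion.
After the change m₂ = (1 + 0.39) / (0.1143 + 0.108 + 0.39) ≈ 2.27013, so M₂ = 2.27013 × 2.68 ≈ 6.0839 billion.
ΔM = M₂ − M₁ = 6.0839 − 5.8297 = 0.2542 billion.

C$0.254 billion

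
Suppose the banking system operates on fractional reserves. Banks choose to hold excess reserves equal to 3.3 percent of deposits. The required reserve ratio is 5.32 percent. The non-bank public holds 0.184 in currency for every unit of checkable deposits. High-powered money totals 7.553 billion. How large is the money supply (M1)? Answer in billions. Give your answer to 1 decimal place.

33.1 billion

The money multiplier is m = (1 + c) / (rr + e + c) = (1 + 0.184) / (0.0532 + 0.033 + 0.184) ≈ 4.3819.
So M = m × MB = 4.3819 × 7.553 ≈ 33.0965 billion.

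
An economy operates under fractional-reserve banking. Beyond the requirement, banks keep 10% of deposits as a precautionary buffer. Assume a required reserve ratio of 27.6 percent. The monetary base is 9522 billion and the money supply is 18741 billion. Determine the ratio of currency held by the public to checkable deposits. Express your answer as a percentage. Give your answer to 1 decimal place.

26.9%

Using m = M/MB = 18741/9522 ≈ 1.968179. From m = (1 + c)/(c + rr + e), rearranging gives 1 + c = m·(c + rr + e), so c·(1 − m) = m·(rr + e) − 1.
Hence c = [m·(rr + e) − 1]/(1 − m) = [1.968179 × (0.276 + 0.1) − 1] / (1 − 1.968179) ≈ 0.268509.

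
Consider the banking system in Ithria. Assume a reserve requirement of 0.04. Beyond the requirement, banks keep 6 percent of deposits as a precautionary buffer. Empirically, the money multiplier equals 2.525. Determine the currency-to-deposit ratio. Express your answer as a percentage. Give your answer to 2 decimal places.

49.02%

Using m = 2.525. From m = (1 + c)/(c + rr + e), rearranging gives 1 + c = m·(c + rr + e), so c·(1 − m) = m·(rr + e) − 1.
Hence c = [m·(rr + e) − 1]/(1 − m) = [2.525 × (0.04 + 0.06) − 1] / (1 − 2.525) ≈ 0.490164.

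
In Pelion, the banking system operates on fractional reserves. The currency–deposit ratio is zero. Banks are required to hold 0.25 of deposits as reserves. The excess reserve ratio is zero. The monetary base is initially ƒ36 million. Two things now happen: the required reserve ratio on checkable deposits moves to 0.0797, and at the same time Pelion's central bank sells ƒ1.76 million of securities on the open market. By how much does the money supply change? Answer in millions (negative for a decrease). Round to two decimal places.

Before: m₁ = 1 / (0.25) = 4, MB₁ = 36, so M₁ = 4 × 36 = 144 million.
After: m₂ = 1 / (0.0797) ≈ 12.54705, MB₂ = 36 − 1.76 = 34.24, so M₂ = 12.54705 × 34.24 ≈ 429.611 million.
ΔM = M₂ − M₁ = 429.611 − 144 = 285.611 million.

ƒ285.61 million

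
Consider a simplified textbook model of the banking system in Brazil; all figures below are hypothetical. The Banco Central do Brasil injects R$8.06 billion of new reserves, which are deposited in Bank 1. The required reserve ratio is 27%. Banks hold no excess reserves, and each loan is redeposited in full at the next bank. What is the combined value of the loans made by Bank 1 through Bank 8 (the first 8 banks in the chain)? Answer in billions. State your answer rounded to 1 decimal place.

Bank i lends (1 − rr)^i of the original deposit: Bank 1 lends 8.06·0.7300 = 5.8838, Bank 2 lends 8.06·0.7300² ≈ 4.2952, and so on.
Summing a geometric series: total = 8.06·[0.7300·(1 − 0.7300^8) / (1 − 0.7300)] ≈ 20.0344 billion.

R$20.0 billion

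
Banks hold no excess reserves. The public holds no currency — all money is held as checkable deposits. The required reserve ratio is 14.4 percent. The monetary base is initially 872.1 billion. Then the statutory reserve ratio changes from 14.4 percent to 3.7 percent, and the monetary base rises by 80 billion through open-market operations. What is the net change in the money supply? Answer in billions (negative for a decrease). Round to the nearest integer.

Before: m₁ = 1 / (0.144) ≈ 6.9444, MB₁ = 872.1, so M₁ = 6.9444 × 872.1 ≈ 6056.2112 billion.
After: m₂ = 1 / (0.037) ≈ 27.0270, MB₂ = 872.1 + 80 = 952.1, so M₂ = 27.0270 × 952.1 = 25732.4067 billion.
ΔM = M₂ − M₁ = 25732.4067 − 6056.2112 = 19676.1955 billion.

19676 billion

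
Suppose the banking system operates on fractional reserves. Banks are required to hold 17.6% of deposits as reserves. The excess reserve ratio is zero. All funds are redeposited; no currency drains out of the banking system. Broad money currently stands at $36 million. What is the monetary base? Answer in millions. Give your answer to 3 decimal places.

With no currency drain and no excess reserves, the money multiplier is m = 1/rr = 1/0.176 ≈ 5.681818.
The monetary base is MB = M / m = 36 / 5.681818 ≈ 6.336 million.

$6.336 million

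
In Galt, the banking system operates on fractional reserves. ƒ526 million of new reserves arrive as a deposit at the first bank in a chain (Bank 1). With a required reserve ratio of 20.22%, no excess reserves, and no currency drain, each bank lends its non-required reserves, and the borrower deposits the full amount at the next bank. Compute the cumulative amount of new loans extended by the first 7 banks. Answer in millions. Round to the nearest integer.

ƒ1648 million

Bank i lends (1 − rr)^i of the original deposit: Bank 1 lends 526·0.7978 = 419.6428, Bank 2 lends 526·0.7978² ≈ 334.7910, and so on.
Summing a geometric series: total = 526·[0.7978·(1 − 0.7978^7) / (1 − 0.7978)] ≈ 1648.4546 million.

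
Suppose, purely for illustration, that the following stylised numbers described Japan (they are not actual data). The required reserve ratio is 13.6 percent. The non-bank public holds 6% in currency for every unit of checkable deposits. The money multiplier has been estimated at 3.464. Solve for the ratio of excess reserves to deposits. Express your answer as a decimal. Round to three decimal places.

0.110

Using m = 3.464. Since m = (1 + c)/(c + rr + e), the denominator satisfies c + rr + e = (1 + c)/m = (1 + 0.06) / 3.464 ≈ 0.306005.
With c = 0.06 and rr = 0.136, the ratio of excess reserves to deposits is 0.306005 − 0.06 − 0.136 = 0.110005.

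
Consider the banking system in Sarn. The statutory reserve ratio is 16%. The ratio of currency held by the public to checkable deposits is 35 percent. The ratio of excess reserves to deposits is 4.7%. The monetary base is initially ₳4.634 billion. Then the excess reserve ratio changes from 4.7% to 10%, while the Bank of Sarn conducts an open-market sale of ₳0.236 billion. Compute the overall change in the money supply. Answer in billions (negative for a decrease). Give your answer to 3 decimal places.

-1.498 billion

Before: m₁ = (1 + 0.35) / (0.16 + 0.047 + 0.35) ≈ 2.42370, MB₁ = 4.634, so M₁ = 2.42370 × 4.634 ≈ 11.2314 billion.
After: m₂ = (1 + 0.35) / (0.16 + 0.1 + 0.35) ≈ 2.21311, MB₂ = 4.634 − 0.236 = 4.398, so M₂ = 2.21311 × 4.398 ≈ 9.7333 billion.
ΔM = M₂ − M₁ = 9.7333 − 11.2314 = -1.4981 billion.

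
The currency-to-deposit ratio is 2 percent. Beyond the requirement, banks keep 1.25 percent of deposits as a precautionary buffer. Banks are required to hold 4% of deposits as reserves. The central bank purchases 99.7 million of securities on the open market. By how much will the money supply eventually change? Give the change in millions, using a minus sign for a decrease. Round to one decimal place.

1402.7 million

The money multiplier is m = (1 + c) / (rr + e + c) = (1 + 0.02) / (0.04 + 0.0125 + 0.02) ≈ 14.0690.
The purchase adds 99.7 million of base, so ΔM = m × ΔMB = 14.0690 × (+99.7) = 1402.6793 million.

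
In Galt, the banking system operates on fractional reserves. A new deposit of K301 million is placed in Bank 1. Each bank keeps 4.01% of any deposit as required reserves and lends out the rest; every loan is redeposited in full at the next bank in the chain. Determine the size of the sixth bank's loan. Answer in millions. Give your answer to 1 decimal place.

Each bank lends a fraction (1 − rr) = 0.9599 of the deposit it receives, so Bank 6 receives 301·0.9599^5 and lends 301·0.9599^6 ≈ 235.4629 million.

K235.5 million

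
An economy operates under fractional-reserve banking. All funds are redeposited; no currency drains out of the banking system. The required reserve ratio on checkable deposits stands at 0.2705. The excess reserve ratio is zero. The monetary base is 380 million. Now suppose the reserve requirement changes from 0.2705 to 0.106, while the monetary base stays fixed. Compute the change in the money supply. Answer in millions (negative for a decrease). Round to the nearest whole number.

Initially m₁ = 1 / (0.2705) ≈ 3.6969, so M₁ = 3.6969 × 380 = 1404.822 million.
After the change m₂ = 1 / (0.106) ≈ 9.4340, so M₂ = 9.4340 × 380 = 3584.92 million.
ΔM = M₂ − M₁ = 3584.92 − 1404.822 = 2180.098 million.

2180 million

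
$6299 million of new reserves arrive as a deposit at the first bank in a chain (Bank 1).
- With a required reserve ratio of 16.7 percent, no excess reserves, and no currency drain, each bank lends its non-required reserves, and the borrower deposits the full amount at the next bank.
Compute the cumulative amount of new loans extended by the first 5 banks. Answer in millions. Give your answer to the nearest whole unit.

Bank i lends (1 − rr)^i of the original deposit: Bank 1 lends 6299·0.8330 = 5247.0670, Bank 2 lends 6299·0.8330² ≈ 4370.8068, and so on.
Summing a geometric series: total = 6299·[0.8330·(1 − 0.8330^5) / (1 − 0.8330)] ≈ 18817.9787 million.

$18818 million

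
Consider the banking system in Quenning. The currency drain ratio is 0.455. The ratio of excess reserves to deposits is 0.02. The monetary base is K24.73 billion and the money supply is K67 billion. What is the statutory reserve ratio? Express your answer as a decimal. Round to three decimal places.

0.062

Using m = M/MB = 67/24.73 ≈ 2.709260. Since m = (1 + c)/(c + rr + e), the denominator satisfies c + rr + e = (1 + c)/m = (1 + 0.455) / 2.709260 ≈ 0.537047.
With c = 0.455 and e = 0.02, the statutory reserve ratio is 0.537047 − 0.455 − 0.02 = 0.062047.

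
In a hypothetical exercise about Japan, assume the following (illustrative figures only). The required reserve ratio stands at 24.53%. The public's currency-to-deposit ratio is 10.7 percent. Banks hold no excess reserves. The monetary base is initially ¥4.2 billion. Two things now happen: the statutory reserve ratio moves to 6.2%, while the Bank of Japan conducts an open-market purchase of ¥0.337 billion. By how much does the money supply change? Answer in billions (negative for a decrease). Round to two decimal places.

Before: m₁ = (1 + 0.107) / (0.2453 + 0.107) ≈ 3.1422, MB₁ = 4.2, so M₁ = 3.1422 × 4.2 ≈ 13.1972 billion.
After: m₂ = (1 + 0.107) / (0.062 + 0.107) ≈ 6.5503, MB₂ = 4.2 + 0.337 = 4.537, so M₂ = 6.5503 × 4.537 ≈ 29.7187 billion.
ΔM = M₂ − M₁ = 29.7187 − 13.1972 = 16.5215 billion.

¥16.52 billion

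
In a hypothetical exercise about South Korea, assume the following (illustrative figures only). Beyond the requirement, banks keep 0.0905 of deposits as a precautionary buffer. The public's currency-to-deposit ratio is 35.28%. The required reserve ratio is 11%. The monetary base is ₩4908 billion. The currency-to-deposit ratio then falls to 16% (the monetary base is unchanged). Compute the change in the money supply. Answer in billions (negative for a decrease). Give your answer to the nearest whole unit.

Initially m₁ = (1 + 0.3528) / (0.11 + 0.0905 + 0.3528) ≈ 2.44497, so M₁ = 2.44497 × 4908 ≈ 11999.9128 billion.
After the change m₂ = (1 + 0.16) / (0.11 + 0.0905 + 0.16) ≈ 3.21775, so M₂ = 3.21775 × 4908 = 15792.717 billion.
ΔM = M₂ − M₁ = 15792.717 − 11999.9128 = 3792.8042 billion.

₩3793 billion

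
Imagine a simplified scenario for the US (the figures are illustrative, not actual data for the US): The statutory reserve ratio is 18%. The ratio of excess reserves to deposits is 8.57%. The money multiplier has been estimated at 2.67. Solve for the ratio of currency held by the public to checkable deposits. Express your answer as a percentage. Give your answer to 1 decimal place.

Using m = 2.67. From m = (1 + c)/(c + rr + e), rearranging gives 1 + c = m·(c + rr + e), so c·(1 − m) = m·(rr + e) − 1.
Hence c = [m·(rr + e) − 1]/(1 − m) = [2.67 × (0.18 + 0.0857) − 1] / (1 − 2.67) ≈ 0.174001.

17.4%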